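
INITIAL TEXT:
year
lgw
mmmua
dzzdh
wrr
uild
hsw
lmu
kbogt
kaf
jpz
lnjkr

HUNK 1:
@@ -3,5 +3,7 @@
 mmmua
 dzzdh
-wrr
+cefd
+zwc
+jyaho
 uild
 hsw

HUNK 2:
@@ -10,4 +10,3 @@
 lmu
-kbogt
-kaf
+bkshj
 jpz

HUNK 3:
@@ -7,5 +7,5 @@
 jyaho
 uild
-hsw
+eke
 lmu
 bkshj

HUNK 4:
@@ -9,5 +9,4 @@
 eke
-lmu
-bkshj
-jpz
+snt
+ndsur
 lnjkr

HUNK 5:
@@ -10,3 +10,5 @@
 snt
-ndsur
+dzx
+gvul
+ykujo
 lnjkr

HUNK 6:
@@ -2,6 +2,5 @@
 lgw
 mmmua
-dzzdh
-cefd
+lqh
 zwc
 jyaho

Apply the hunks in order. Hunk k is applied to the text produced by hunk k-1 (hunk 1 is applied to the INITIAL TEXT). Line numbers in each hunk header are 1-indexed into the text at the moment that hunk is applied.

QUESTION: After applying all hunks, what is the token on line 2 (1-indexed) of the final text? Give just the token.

Answer: lgw

Derivation:
Hunk 1: at line 3 remove [wrr] add [cefd,zwc,jyaho] -> 14 lines: year lgw mmmua dzzdh cefd zwc jyaho uild hsw lmu kbogt kaf jpz lnjkr
Hunk 2: at line 10 remove [kbogt,kaf] add [bkshj] -> 13 lines: year lgw mmmua dzzdh cefd zwc jyaho uild hsw lmu bkshj jpz lnjkr
Hunk 3: at line 7 remove [hsw] add [eke] -> 13 lines: year lgw mmmua dzzdh cefd zwc jyaho uild eke lmu bkshj jpz lnjkr
Hunk 4: at line 9 remove [lmu,bkshj,jpz] add [snt,ndsur] -> 12 lines: year lgw mmmua dzzdh cefd zwc jyaho uild eke snt ndsur lnjkr
Hunk 5: at line 10 remove [ndsur] add [dzx,gvul,ykujo] -> 14 lines: year lgw mmmua dzzdh cefd zwc jyaho uild eke snt dzx gvul ykujo lnjkr
Hunk 6: at line 2 remove [dzzdh,cefd] add [lqh] -> 13 lines: year lgw mmmua lqh zwc jyaho uild eke snt dzx gvul ykujo lnjkr
Final line 2: lgw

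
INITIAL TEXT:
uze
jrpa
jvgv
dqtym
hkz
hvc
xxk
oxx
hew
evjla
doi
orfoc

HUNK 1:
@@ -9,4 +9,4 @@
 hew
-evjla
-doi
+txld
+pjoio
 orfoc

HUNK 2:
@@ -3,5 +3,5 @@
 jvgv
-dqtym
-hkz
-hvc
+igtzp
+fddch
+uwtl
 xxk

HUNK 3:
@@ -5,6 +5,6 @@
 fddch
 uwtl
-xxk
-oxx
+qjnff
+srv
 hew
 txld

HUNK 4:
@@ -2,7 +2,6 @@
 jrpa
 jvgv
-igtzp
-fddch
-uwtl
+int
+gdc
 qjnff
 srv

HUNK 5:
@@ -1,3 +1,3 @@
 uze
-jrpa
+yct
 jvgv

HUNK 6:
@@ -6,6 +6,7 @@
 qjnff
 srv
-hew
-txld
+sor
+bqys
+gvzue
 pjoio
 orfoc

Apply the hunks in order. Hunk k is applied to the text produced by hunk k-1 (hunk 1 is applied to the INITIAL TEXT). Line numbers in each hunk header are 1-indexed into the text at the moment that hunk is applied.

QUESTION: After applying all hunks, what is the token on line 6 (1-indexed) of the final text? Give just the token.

Hunk 1: at line 9 remove [evjla,doi] add [txld,pjoio] -> 12 lines: uze jrpa jvgv dqtym hkz hvc xxk oxx hew txld pjoio orfoc
Hunk 2: at line 3 remove [dqtym,hkz,hvc] add [igtzp,fddch,uwtl] -> 12 lines: uze jrpa jvgv igtzp fddch uwtl xxk oxx hew txld pjoio orfoc
Hunk 3: at line 5 remove [xxk,oxx] add [qjnff,srv] -> 12 lines: uze jrpa jvgv igtzp fddch uwtl qjnff srv hew txld pjoio orfoc
Hunk 4: at line 2 remove [igtzp,fddch,uwtl] add [int,gdc] -> 11 lines: uze jrpa jvgv int gdc qjnff srv hew txld pjoio orfoc
Hunk 5: at line 1 remove [jrpa] add [yct] -> 11 lines: uze yct jvgv int gdc qjnff srv hew txld pjoio orfoc
Hunk 6: at line 6 remove [hew,txld] add [sor,bqys,gvzue] -> 12 lines: uze yct jvgv int gdc qjnff srv sor bqys gvzue pjoio orfoc
Final line 6: qjnff

Answer: qjnff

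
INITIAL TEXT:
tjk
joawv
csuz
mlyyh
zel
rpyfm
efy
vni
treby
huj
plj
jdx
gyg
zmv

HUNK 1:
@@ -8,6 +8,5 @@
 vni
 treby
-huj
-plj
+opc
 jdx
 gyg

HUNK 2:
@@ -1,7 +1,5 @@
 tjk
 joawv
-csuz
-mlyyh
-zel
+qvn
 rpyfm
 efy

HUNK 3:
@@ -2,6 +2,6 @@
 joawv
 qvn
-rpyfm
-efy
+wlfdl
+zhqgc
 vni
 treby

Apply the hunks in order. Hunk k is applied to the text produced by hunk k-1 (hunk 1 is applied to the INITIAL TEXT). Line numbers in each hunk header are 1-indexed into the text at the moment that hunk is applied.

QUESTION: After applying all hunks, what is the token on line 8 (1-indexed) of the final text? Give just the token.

Hunk 1: at line 8 remove [huj,plj] add [opc] -> 13 lines: tjk joawv csuz mlyyh zel rpyfm efy vni treby opc jdx gyg zmv
Hunk 2: at line 1 remove [csuz,mlyyh,zel] add [qvn] -> 11 lines: tjk joawv qvn rpyfm efy vni treby opc jdx gyg zmv
Hunk 3: at line 2 remove [rpyfm,efy] add [wlfdl,zhqgc] -> 11 lines: tjk joawv qvn wlfdl zhqgc vni treby opc jdx gyg zmv
Final line 8: opc

Answer: opc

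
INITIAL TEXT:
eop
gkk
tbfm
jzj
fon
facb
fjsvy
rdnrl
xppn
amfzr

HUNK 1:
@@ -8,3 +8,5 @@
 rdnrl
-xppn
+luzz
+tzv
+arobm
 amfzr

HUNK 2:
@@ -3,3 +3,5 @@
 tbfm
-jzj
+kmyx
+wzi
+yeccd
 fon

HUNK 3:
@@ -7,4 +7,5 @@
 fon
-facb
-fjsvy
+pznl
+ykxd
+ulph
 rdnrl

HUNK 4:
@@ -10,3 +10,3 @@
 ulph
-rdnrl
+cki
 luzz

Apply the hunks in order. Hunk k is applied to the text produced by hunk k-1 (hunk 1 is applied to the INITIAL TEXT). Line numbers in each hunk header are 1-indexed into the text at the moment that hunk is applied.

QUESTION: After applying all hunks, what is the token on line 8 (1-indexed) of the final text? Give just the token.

Answer: pznl

Derivation:
Hunk 1: at line 8 remove [xppn] add [luzz,tzv,arobm] -> 12 lines: eop gkk tbfm jzj fon facb fjsvy rdnrl luzz tzv arobm amfzr
Hunk 2: at line 3 remove [jzj] add [kmyx,wzi,yeccd] -> 14 lines: eop gkk tbfm kmyx wzi yeccd fon facb fjsvy rdnrl luzz tzv arobm amfzr
Hunk 3: at line 7 remove [facb,fjsvy] add [pznl,ykxd,ulph] -> 15 lines: eop gkk tbfm kmyx wzi yeccd fon pznl ykxd ulph rdnrl luzz tzv arobm amfzr
Hunk 4: at line 10 remove [rdnrl] add [cki] -> 15 lines: eop gkk tbfm kmyx wzi yeccd fon pznl ykxd ulph cki luzz tzv arobm amfzr
Final line 8: pznl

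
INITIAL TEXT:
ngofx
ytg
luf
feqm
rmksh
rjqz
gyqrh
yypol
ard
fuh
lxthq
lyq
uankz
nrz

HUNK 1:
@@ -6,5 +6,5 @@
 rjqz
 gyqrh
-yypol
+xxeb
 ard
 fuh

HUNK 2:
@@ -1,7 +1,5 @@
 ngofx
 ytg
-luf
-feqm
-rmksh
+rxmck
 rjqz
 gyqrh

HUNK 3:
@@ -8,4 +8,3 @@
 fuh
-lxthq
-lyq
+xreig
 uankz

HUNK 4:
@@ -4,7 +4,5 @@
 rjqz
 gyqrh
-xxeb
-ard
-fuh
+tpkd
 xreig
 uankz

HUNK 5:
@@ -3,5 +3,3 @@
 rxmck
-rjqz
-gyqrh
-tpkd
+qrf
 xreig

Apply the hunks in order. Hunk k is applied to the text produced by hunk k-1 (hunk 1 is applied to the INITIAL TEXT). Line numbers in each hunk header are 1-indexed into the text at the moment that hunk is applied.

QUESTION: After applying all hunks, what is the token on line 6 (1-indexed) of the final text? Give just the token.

Hunk 1: at line 6 remove [yypol] add [xxeb] -> 14 lines: ngofx ytg luf feqm rmksh rjqz gyqrh xxeb ard fuh lxthq lyq uankz nrz
Hunk 2: at line 1 remove [luf,feqm,rmksh] add [rxmck] -> 12 lines: ngofx ytg rxmck rjqz gyqrh xxeb ard fuh lxthq lyq uankz nrz
Hunk 3: at line 8 remove [lxthq,lyq] add [xreig] -> 11 lines: ngofx ytg rxmck rjqz gyqrh xxeb ard fuh xreig uankz nrz
Hunk 4: at line 4 remove [xxeb,ard,fuh] add [tpkd] -> 9 lines: ngofx ytg rxmck rjqz gyqrh tpkd xreig uankz nrz
Hunk 5: at line 3 remove [rjqz,gyqrh,tpkd] add [qrf] -> 7 lines: ngofx ytg rxmck qrf xreig uankz nrz
Final line 6: uankz

Answer: uankz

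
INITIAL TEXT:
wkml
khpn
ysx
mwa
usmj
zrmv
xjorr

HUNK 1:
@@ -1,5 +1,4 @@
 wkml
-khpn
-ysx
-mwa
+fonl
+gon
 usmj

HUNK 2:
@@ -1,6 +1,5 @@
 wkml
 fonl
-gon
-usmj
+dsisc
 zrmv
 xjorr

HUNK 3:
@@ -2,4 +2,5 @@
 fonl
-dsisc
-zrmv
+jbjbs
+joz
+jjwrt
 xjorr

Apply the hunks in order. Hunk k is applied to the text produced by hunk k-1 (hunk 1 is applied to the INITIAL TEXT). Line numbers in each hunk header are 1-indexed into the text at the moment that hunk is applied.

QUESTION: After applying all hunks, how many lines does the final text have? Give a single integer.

Answer: 6

Derivation:
Hunk 1: at line 1 remove [khpn,ysx,mwa] add [fonl,gon] -> 6 lines: wkml fonl gon usmj zrmv xjorr
Hunk 2: at line 1 remove [gon,usmj] add [dsisc] -> 5 lines: wkml fonl dsisc zrmv xjorr
Hunk 3: at line 2 remove [dsisc,zrmv] add [jbjbs,joz,jjwrt] -> 6 lines: wkml fonl jbjbs joz jjwrt xjorr
Final line count: 6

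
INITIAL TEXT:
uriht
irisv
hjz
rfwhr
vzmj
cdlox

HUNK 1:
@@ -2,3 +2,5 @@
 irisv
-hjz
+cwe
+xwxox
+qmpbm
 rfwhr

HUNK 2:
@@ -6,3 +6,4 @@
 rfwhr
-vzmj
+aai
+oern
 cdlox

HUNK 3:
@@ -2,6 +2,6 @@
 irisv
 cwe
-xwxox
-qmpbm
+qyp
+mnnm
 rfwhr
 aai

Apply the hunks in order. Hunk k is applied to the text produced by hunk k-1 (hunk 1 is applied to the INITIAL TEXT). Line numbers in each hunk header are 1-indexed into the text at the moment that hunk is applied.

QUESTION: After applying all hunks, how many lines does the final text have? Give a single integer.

Answer: 9

Derivation:
Hunk 1: at line 2 remove [hjz] add [cwe,xwxox,qmpbm] -> 8 lines: uriht irisv cwe xwxox qmpbm rfwhr vzmj cdlox
Hunk 2: at line 6 remove [vzmj] add [aai,oern] -> 9 lines: uriht irisv cwe xwxox qmpbm rfwhr aai oern cdlox
Hunk 3: at line 2 remove [xwxox,qmpbm] add [qyp,mnnm] -> 9 lines: uriht irisv cwe qyp mnnm rfwhr aai oern cdlox
Final line count: 9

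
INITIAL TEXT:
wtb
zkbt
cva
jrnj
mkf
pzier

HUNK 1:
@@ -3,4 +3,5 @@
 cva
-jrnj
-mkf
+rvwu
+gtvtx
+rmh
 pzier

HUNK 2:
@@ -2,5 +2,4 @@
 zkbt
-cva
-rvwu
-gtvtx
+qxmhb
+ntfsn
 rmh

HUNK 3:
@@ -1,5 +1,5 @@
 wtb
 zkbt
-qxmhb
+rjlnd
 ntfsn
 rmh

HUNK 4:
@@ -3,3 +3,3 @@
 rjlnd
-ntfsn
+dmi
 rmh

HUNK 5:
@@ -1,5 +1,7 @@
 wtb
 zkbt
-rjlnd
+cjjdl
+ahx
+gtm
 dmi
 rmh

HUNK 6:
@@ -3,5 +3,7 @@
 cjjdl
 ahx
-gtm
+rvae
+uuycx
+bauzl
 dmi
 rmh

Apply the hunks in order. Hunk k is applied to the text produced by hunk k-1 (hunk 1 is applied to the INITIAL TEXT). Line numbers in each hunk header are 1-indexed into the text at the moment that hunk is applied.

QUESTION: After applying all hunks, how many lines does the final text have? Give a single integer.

Answer: 10

Derivation:
Hunk 1: at line 3 remove [jrnj,mkf] add [rvwu,gtvtx,rmh] -> 7 lines: wtb zkbt cva rvwu gtvtx rmh pzier
Hunk 2: at line 2 remove [cva,rvwu,gtvtx] add [qxmhb,ntfsn] -> 6 lines: wtb zkbt qxmhb ntfsn rmh pzier
Hunk 3: at line 1 remove [qxmhb] add [rjlnd] -> 6 lines: wtb zkbt rjlnd ntfsn rmh pzier
Hunk 4: at line 3 remove [ntfsn] add [dmi] -> 6 lines: wtb zkbt rjlnd dmi rmh pzier
Hunk 5: at line 1 remove [rjlnd] add [cjjdl,ahx,gtm] -> 8 lines: wtb zkbt cjjdl ahx gtm dmi rmh pzier
Hunk 6: at line 3 remove [gtm] add [rvae,uuycx,bauzl] -> 10 lines: wtb zkbt cjjdl ahx rvae uuycx bauzl dmi rmh pzier
Final line count: 10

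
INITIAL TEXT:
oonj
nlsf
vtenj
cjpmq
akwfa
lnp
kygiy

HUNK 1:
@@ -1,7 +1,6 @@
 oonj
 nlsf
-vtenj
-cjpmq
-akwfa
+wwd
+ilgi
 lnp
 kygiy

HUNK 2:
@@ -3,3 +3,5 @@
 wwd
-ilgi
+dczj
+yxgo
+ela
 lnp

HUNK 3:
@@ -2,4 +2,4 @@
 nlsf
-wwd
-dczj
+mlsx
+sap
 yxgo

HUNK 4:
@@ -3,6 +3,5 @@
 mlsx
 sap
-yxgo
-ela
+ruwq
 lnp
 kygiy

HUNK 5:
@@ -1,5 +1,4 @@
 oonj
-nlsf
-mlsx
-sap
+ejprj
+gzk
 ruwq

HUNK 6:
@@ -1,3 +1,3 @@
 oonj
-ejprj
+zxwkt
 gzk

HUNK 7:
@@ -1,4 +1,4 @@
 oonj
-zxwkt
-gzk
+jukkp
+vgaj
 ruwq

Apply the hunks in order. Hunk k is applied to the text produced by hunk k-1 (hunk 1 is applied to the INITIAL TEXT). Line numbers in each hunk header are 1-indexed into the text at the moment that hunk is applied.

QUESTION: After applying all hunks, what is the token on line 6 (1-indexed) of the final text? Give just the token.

Answer: kygiy

Derivation:
Hunk 1: at line 1 remove [vtenj,cjpmq,akwfa] add [wwd,ilgi] -> 6 lines: oonj nlsf wwd ilgi lnp kygiy
Hunk 2: at line 3 remove [ilgi] add [dczj,yxgo,ela] -> 8 lines: oonj nlsf wwd dczj yxgo ela lnp kygiy
Hunk 3: at line 2 remove [wwd,dczj] add [mlsx,sap] -> 8 lines: oonj nlsf mlsx sap yxgo ela lnp kygiy
Hunk 4: at line 3 remove [yxgo,ela] add [ruwq] -> 7 lines: oonj nlsf mlsx sap ruwq lnp kygiy
Hunk 5: at line 1 remove [nlsf,mlsx,sap] add [ejprj,gzk] -> 6 lines: oonj ejprj gzk ruwq lnp kygiy
Hunk 6: at line 1 remove [ejprj] add [zxwkt] -> 6 lines: oonj zxwkt gzk ruwq lnp kygiy
Hunk 7: at line 1 remove [zxwkt,gzk] add [jukkp,vgaj] -> 6 lines: oonj jukkp vgaj ruwq lnp kygiy
Final line 6: kygiy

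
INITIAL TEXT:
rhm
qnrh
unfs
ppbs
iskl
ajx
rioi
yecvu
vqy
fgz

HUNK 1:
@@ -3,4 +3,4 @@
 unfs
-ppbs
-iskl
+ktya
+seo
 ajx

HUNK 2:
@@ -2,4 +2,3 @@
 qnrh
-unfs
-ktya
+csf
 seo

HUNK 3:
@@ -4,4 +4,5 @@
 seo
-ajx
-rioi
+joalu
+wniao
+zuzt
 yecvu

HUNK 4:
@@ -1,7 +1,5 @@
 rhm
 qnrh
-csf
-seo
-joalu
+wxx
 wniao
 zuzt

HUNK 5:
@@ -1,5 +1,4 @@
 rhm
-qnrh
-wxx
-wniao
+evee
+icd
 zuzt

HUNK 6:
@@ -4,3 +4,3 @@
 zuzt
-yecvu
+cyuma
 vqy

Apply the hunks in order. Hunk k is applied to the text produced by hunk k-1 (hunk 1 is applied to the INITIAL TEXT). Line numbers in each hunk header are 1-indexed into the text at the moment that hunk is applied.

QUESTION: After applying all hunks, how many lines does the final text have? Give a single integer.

Answer: 7

Derivation:
Hunk 1: at line 3 remove [ppbs,iskl] add [ktya,seo] -> 10 lines: rhm qnrh unfs ktya seo ajx rioi yecvu vqy fgz
Hunk 2: at line 2 remove [unfs,ktya] add [csf] -> 9 lines: rhm qnrh csf seo ajx rioi yecvu vqy fgz
Hunk 3: at line 4 remove [ajx,rioi] add [joalu,wniao,zuzt] -> 10 lines: rhm qnrh csf seo joalu wniao zuzt yecvu vqy fgz
Hunk 4: at line 1 remove [csf,seo,joalu] add [wxx] -> 8 lines: rhm qnrh wxx wniao zuzt yecvu vqy fgz
Hunk 5: at line 1 remove [qnrh,wxx,wniao] add [evee,icd] -> 7 lines: rhm evee icd zuzt yecvu vqy fgz
Hunk 6: at line 4 remove [yecvu] add [cyuma] -> 7 lines: rhm evee icd zuzt cyuma vqy fgz
Final line count: 7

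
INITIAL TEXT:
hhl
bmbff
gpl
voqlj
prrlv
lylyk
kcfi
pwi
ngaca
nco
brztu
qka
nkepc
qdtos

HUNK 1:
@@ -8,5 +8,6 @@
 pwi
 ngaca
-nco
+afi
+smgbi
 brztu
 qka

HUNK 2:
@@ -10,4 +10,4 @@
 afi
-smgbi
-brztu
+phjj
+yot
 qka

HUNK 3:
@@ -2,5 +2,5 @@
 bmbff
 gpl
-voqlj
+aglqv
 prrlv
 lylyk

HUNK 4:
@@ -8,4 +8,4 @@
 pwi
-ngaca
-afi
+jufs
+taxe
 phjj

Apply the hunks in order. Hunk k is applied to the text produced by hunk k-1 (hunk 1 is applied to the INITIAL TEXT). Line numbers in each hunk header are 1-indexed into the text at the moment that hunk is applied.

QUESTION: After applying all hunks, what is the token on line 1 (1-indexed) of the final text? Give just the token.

Answer: hhl

Derivation:
Hunk 1: at line 8 remove [nco] add [afi,smgbi] -> 15 lines: hhl bmbff gpl voqlj prrlv lylyk kcfi pwi ngaca afi smgbi brztu qka nkepc qdtos
Hunk 2: at line 10 remove [smgbi,brztu] add [phjj,yot] -> 15 lines: hhl bmbff gpl voqlj prrlv lylyk kcfi pwi ngaca afi phjj yot qka nkepc qdtos
Hunk 3: at line 2 remove [voqlj] add [aglqv] -> 15 lines: hhl bmbff gpl aglqv prrlv lylyk kcfi pwi ngaca afi phjj yot qka nkepc qdtos
Hunk 4: at line 8 remove [ngaca,afi] add [jufs,taxe] -> 15 lines: hhl bmbff gpl aglqv prrlv lylyk kcfi pwi jufs taxe phjj yot qka nkepc qdtos
Final line 1: hhl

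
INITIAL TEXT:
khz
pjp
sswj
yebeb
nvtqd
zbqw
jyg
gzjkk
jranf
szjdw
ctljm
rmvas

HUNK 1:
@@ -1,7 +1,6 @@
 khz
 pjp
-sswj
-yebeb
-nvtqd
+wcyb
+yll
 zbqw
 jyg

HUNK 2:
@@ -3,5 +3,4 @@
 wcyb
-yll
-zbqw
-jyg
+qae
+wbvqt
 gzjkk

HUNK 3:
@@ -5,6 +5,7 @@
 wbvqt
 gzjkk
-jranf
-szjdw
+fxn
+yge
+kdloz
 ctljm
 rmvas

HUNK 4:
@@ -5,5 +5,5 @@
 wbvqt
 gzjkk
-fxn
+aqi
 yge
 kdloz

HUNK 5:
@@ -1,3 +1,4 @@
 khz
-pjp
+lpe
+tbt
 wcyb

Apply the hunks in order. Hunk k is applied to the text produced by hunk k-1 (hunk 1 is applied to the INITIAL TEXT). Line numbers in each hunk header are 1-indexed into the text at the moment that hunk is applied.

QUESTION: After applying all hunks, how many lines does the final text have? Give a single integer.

Answer: 12

Derivation:
Hunk 1: at line 1 remove [sswj,yebeb,nvtqd] add [wcyb,yll] -> 11 lines: khz pjp wcyb yll zbqw jyg gzjkk jranf szjdw ctljm rmvas
Hunk 2: at line 3 remove [yll,zbqw,jyg] add [qae,wbvqt] -> 10 lines: khz pjp wcyb qae wbvqt gzjkk jranf szjdw ctljm rmvas
Hunk 3: at line 5 remove [jranf,szjdw] add [fxn,yge,kdloz] -> 11 lines: khz pjp wcyb qae wbvqt gzjkk fxn yge kdloz ctljm rmvas
Hunk 4: at line 5 remove [fxn] add [aqi] -> 11 lines: khz pjp wcyb qae wbvqt gzjkk aqi yge kdloz ctljm rmvas
Hunk 5: at line 1 remove [pjp] add [lpe,tbt] -> 12 lines: khz lpe tbt wcyb qae wbvqt gzjkk aqi yge kdloz ctljm rmvas
Final line count: 12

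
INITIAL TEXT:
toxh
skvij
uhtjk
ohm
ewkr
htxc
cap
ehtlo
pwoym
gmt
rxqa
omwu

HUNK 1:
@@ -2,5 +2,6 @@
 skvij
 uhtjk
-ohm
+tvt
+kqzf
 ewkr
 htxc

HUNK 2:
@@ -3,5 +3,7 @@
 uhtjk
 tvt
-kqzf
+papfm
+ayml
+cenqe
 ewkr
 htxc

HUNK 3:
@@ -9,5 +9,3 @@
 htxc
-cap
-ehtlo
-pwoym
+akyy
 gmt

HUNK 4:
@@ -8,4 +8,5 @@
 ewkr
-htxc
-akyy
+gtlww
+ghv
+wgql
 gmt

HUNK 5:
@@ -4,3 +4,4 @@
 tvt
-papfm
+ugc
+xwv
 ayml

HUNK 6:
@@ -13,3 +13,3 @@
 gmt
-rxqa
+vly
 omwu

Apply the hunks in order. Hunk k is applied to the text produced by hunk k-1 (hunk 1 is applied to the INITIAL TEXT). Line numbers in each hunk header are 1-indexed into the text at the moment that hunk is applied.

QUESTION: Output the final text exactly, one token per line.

Hunk 1: at line 2 remove [ohm] add [tvt,kqzf] -> 13 lines: toxh skvij uhtjk tvt kqzf ewkr htxc cap ehtlo pwoym gmt rxqa omwu
Hunk 2: at line 3 remove [kqzf] add [papfm,ayml,cenqe] -> 15 lines: toxh skvij uhtjk tvt papfm ayml cenqe ewkr htxc cap ehtlo pwoym gmt rxqa omwu
Hunk 3: at line 9 remove [cap,ehtlo,pwoym] add [akyy] -> 13 lines: toxh skvij uhtjk tvt papfm ayml cenqe ewkr htxc akyy gmt rxqa omwu
Hunk 4: at line 8 remove [htxc,akyy] add [gtlww,ghv,wgql] -> 14 lines: toxh skvij uhtjk tvt papfm ayml cenqe ewkr gtlww ghv wgql gmt rxqa omwu
Hunk 5: at line 4 remove [papfm] add [ugc,xwv] -> 15 lines: toxh skvij uhtjk tvt ugc xwv ayml cenqe ewkr gtlww ghv wgql gmt rxqa omwu
Hunk 6: at line 13 remove [rxqa] add [vly] -> 15 lines: toxh skvij uhtjk tvt ugc xwv ayml cenqe ewkr gtlww ghv wgql gmt vly omwu

Answer: toxh
skvij
uhtjk
tvt
ugc
xwv
ayml
cenqe
ewkr
gtlww
ghv
wgql
gmt
vly
omwu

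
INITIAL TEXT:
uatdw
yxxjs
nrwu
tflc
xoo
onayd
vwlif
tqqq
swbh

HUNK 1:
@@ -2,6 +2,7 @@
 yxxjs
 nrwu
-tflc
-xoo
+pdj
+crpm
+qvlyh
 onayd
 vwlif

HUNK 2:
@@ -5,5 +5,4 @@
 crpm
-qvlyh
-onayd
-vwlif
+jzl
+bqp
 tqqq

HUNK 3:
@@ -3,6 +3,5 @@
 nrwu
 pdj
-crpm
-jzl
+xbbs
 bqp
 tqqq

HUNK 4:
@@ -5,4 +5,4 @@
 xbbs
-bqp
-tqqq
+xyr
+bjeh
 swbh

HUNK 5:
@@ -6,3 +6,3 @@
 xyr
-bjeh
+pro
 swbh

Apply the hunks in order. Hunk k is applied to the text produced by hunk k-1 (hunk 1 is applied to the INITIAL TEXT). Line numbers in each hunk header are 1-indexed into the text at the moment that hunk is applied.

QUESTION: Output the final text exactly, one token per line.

Answer: uatdw
yxxjs
nrwu
pdj
xbbs
xyr
pro
swbh

Derivation:
Hunk 1: at line 2 remove [tflc,xoo] add [pdj,crpm,qvlyh] -> 10 lines: uatdw yxxjs nrwu pdj crpm qvlyh onayd vwlif tqqq swbh
Hunk 2: at line 5 remove [qvlyh,onayd,vwlif] add [jzl,bqp] -> 9 lines: uatdw yxxjs nrwu pdj crpm jzl bqp tqqq swbh
Hunk 3: at line 3 remove [crpm,jzl] add [xbbs] -> 8 lines: uatdw yxxjs nrwu pdj xbbs bqp tqqq swbh
Hunk 4: at line 5 remove [bqp,tqqq] add [xyr,bjeh] -> 8 lines: uatdw yxxjs nrwu pdj xbbs xyr bjeh swbh
Hunk 5: at line 6 remove [bjeh] add [pro] -> 8 lines: uatdw yxxjs nrwu pdj xbbs xyr pro swbh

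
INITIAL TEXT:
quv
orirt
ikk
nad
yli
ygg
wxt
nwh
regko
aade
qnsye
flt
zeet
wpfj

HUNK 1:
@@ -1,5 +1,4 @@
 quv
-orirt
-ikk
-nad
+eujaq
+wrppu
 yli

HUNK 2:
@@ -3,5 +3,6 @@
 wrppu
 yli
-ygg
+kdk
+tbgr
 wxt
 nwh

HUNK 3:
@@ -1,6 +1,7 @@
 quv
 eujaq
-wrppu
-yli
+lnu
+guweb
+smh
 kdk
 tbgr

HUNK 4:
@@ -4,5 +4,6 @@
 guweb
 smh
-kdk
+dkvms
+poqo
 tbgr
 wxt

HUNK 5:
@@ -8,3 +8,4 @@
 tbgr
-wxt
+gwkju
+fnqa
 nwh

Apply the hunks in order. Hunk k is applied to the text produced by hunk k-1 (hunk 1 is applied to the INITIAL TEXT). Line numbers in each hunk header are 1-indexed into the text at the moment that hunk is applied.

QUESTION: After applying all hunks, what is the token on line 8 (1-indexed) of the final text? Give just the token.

Hunk 1: at line 1 remove [orirt,ikk,nad] add [eujaq,wrppu] -> 13 lines: quv eujaq wrppu yli ygg wxt nwh regko aade qnsye flt zeet wpfj
Hunk 2: at line 3 remove [ygg] add [kdk,tbgr] -> 14 lines: quv eujaq wrppu yli kdk tbgr wxt nwh regko aade qnsye flt zeet wpfj
Hunk 3: at line 1 remove [wrppu,yli] add [lnu,guweb,smh] -> 15 lines: quv eujaq lnu guweb smh kdk tbgr wxt nwh regko aade qnsye flt zeet wpfj
Hunk 4: at line 4 remove [kdk] add [dkvms,poqo] -> 16 lines: quv eujaq lnu guweb smh dkvms poqo tbgr wxt nwh regko aade qnsye flt zeet wpfj
Hunk 5: at line 8 remove [wxt] add [gwkju,fnqa] -> 17 lines: quv eujaq lnu guweb smh dkvms poqo tbgr gwkju fnqa nwh regko aade qnsye flt zeet wpfj
Final line 8: tbgr

Answer: tbgr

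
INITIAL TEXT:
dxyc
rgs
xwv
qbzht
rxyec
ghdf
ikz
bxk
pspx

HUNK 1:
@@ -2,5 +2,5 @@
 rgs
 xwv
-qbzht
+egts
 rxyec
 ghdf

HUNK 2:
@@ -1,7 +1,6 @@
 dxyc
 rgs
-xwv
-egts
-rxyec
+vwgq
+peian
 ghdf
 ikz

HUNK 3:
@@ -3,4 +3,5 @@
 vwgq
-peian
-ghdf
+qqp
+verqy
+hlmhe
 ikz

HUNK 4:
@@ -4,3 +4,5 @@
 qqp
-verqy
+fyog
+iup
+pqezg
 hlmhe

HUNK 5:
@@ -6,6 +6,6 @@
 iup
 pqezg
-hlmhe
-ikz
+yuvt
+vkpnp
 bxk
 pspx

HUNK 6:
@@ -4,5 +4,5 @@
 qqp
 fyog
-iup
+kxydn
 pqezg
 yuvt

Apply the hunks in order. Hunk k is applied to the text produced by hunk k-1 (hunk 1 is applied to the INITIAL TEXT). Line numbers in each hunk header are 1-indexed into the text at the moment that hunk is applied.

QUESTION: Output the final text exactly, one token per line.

Answer: dxyc
rgs
vwgq
qqp
fyog
kxydn
pqezg
yuvt
vkpnp
bxk
pspx

Derivation:
Hunk 1: at line 2 remove [qbzht] add [egts] -> 9 lines: dxyc rgs xwv egts rxyec ghdf ikz bxk pspx
Hunk 2: at line 1 remove [xwv,egts,rxyec] add [vwgq,peian] -> 8 lines: dxyc rgs vwgq peian ghdf ikz bxk pspx
Hunk 3: at line 3 remove [peian,ghdf] add [qqp,verqy,hlmhe] -> 9 lines: dxyc rgs vwgq qqp verqy hlmhe ikz bxk pspx
Hunk 4: at line 4 remove [verqy] add [fyog,iup,pqezg] -> 11 lines: dxyc rgs vwgq qqp fyog iup pqezg hlmhe ikz bxk pspx
Hunk 5: at line 6 remove [hlmhe,ikz] add [yuvt,vkpnp] -> 11 lines: dxyc rgs vwgq qqp fyog iup pqezg yuvt vkpnp bxk pspx
Hunk 6: at line 4 remove [iup] add [kxydn] -> 11 lines: dxyc rgs vwgq qqp fyog kxydn pqezg yuvt vkpnp bxk pspx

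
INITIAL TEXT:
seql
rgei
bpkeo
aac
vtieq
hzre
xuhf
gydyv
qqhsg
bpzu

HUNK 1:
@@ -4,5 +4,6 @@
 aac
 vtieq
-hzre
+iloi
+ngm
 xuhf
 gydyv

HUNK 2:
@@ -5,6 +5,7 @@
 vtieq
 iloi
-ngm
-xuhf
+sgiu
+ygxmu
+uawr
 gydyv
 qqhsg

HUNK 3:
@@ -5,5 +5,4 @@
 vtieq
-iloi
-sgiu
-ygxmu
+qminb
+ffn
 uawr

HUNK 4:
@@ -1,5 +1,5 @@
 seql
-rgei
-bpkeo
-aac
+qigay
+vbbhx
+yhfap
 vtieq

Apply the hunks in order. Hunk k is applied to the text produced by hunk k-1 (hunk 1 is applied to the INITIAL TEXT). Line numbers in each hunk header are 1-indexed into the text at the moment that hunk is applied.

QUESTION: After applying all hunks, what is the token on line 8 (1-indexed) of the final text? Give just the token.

Hunk 1: at line 4 remove [hzre] add [iloi,ngm] -> 11 lines: seql rgei bpkeo aac vtieq iloi ngm xuhf gydyv qqhsg bpzu
Hunk 2: at line 5 remove [ngm,xuhf] add [sgiu,ygxmu,uawr] -> 12 lines: seql rgei bpkeo aac vtieq iloi sgiu ygxmu uawr gydyv qqhsg bpzu
Hunk 3: at line 5 remove [iloi,sgiu,ygxmu] add [qminb,ffn] -> 11 lines: seql rgei bpkeo aac vtieq qminb ffn uawr gydyv qqhsg bpzu
Hunk 4: at line 1 remove [rgei,bpkeo,aac] add [qigay,vbbhx,yhfap] -> 11 lines: seql qigay vbbhx yhfap vtieq qminb ffn uawr gydyv qqhsg bpzu
Final line 8: uawr

Answer: uawr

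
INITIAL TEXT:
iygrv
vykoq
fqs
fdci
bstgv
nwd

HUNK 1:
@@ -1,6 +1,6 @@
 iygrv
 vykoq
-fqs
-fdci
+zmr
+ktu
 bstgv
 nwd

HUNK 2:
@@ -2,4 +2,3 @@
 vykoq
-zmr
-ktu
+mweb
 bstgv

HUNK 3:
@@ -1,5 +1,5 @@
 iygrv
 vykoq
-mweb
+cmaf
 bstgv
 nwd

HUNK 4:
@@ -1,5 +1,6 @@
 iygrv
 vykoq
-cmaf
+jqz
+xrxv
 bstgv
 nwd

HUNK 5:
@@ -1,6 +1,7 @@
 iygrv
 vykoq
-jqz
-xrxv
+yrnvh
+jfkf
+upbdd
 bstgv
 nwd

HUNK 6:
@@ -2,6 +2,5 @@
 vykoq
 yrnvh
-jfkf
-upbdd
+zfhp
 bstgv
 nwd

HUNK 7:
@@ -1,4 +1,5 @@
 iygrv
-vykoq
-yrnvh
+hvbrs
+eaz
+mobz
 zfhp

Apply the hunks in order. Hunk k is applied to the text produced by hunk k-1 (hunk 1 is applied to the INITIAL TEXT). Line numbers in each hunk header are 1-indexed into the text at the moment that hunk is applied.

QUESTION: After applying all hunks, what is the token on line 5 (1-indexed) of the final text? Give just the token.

Hunk 1: at line 1 remove [fqs,fdci] add [zmr,ktu] -> 6 lines: iygrv vykoq zmr ktu bstgv nwd
Hunk 2: at line 2 remove [zmr,ktu] add [mweb] -> 5 lines: iygrv vykoq mweb bstgv nwd
Hunk 3: at line 1 remove [mweb] add [cmaf] -> 5 lines: iygrv vykoq cmaf bstgv nwd
Hunk 4: at line 1 remove [cmaf] add [jqz,xrxv] -> 6 lines: iygrv vykoq jqz xrxv bstgv nwd
Hunk 5: at line 1 remove [jqz,xrxv] add [yrnvh,jfkf,upbdd] -> 7 lines: iygrv vykoq yrnvh jfkf upbdd bstgv nwd
Hunk 6: at line 2 remove [jfkf,upbdd] add [zfhp] -> 6 lines: iygrv vykoq yrnvh zfhp bstgv nwd
Hunk 7: at line 1 remove [vykoq,yrnvh] add [hvbrs,eaz,mobz] -> 7 lines: iygrv hvbrs eaz mobz zfhp bstgv nwd
Final line 5: zfhp

Answer: zfhp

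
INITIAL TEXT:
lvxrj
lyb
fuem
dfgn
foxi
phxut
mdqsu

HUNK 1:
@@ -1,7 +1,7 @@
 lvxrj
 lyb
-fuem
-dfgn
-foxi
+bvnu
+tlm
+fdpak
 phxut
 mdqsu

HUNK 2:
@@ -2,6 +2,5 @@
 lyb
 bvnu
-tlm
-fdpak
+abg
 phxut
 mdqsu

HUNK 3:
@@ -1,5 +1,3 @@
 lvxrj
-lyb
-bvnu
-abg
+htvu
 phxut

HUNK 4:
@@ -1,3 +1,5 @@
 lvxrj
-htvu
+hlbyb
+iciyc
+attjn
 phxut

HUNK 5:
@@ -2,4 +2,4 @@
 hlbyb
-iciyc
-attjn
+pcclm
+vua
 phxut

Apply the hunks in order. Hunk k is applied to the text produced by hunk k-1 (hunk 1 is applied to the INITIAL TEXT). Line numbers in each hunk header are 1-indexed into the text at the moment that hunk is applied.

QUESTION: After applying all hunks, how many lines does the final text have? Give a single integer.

Answer: 6

Derivation:
Hunk 1: at line 1 remove [fuem,dfgn,foxi] add [bvnu,tlm,fdpak] -> 7 lines: lvxrj lyb bvnu tlm fdpak phxut mdqsu
Hunk 2: at line 2 remove [tlm,fdpak] add [abg] -> 6 lines: lvxrj lyb bvnu abg phxut mdqsu
Hunk 3: at line 1 remove [lyb,bvnu,abg] add [htvu] -> 4 lines: lvxrj htvu phxut mdqsu
Hunk 4: at line 1 remove [htvu] add [hlbyb,iciyc,attjn] -> 6 lines: lvxrj hlbyb iciyc attjn phxut mdqsu
Hunk 5: at line 2 remove [iciyc,attjn] add [pcclm,vua] -> 6 lines: lvxrj hlbyb pcclm vua phxut mdqsu
Final line count: 6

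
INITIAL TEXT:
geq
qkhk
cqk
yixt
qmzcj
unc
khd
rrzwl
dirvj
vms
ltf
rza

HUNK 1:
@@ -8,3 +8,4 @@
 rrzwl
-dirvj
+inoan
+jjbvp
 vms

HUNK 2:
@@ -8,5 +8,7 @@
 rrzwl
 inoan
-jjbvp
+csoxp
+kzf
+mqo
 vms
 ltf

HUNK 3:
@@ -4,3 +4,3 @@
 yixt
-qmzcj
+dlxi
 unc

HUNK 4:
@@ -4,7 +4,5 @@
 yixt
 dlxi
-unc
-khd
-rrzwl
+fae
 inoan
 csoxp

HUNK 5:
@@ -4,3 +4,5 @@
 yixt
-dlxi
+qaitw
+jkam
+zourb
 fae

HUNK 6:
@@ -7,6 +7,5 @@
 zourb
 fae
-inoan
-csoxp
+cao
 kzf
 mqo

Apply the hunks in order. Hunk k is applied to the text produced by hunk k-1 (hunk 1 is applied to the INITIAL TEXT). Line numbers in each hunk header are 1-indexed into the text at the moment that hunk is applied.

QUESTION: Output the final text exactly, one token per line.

Hunk 1: at line 8 remove [dirvj] add [inoan,jjbvp] -> 13 lines: geq qkhk cqk yixt qmzcj unc khd rrzwl inoan jjbvp vms ltf rza
Hunk 2: at line 8 remove [jjbvp] add [csoxp,kzf,mqo] -> 15 lines: geq qkhk cqk yixt qmzcj unc khd rrzwl inoan csoxp kzf mqo vms ltf rza
Hunk 3: at line 4 remove [qmzcj] add [dlxi] -> 15 lines: geq qkhk cqk yixt dlxi unc khd rrzwl inoan csoxp kzf mqo vms ltf rza
Hunk 4: at line 4 remove [unc,khd,rrzwl] add [fae] -> 13 lines: geq qkhk cqk yixt dlxi fae inoan csoxp kzf mqo vms ltf rza
Hunk 5: at line 4 remove [dlxi] add [qaitw,jkam,zourb] -> 15 lines: geq qkhk cqk yixt qaitw jkam zourb fae inoan csoxp kzf mqo vms ltf rza
Hunk 6: at line 7 remove [inoan,csoxp] add [cao] -> 14 lines: geq qkhk cqk yixt qaitw jkam zourb fae cao kzf mqo vms ltf rza

Answer: geq
qkhk
cqk
yixt
qaitw
jkam
zourb
fae
cao
kzf
mqo
vms
ltf
rza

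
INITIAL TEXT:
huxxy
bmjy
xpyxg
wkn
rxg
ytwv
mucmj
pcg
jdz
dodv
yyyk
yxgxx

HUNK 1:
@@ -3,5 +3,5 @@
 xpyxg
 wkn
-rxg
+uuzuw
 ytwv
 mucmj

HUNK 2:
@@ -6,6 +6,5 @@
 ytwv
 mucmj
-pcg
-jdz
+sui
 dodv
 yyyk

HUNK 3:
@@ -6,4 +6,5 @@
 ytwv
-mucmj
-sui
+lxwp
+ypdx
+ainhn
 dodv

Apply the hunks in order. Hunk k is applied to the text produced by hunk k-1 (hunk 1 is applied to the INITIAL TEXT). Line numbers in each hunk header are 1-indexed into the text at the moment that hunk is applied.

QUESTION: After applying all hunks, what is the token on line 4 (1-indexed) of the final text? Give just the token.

Answer: wkn

Derivation:
Hunk 1: at line 3 remove [rxg] add [uuzuw] -> 12 lines: huxxy bmjy xpyxg wkn uuzuw ytwv mucmj pcg jdz dodv yyyk yxgxx
Hunk 2: at line 6 remove [pcg,jdz] add [sui] -> 11 lines: huxxy bmjy xpyxg wkn uuzuw ytwv mucmj sui dodv yyyk yxgxx
Hunk 3: at line 6 remove [mucmj,sui] add [lxwp,ypdx,ainhn] -> 12 lines: huxxy bmjy xpyxg wkn uuzuw ytwv lxwp ypdx ainhn dodv yyyk yxgxx
Final line 4: wkn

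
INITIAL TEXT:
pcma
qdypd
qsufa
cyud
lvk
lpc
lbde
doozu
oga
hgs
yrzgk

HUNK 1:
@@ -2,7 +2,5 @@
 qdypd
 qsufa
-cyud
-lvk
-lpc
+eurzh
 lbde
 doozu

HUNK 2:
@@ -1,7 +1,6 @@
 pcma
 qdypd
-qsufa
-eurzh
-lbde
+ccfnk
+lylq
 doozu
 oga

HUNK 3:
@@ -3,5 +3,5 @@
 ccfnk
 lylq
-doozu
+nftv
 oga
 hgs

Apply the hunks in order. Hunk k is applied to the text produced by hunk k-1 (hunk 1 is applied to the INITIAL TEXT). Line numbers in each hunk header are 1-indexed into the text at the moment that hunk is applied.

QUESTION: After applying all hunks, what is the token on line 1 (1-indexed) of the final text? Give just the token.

Hunk 1: at line 2 remove [cyud,lvk,lpc] add [eurzh] -> 9 lines: pcma qdypd qsufa eurzh lbde doozu oga hgs yrzgk
Hunk 2: at line 1 remove [qsufa,eurzh,lbde] add [ccfnk,lylq] -> 8 lines: pcma qdypd ccfnk lylq doozu oga hgs yrzgk
Hunk 3: at line 3 remove [doozu] add [nftv] -> 8 lines: pcma qdypd ccfnk lylq nftv oga hgs yrzgk
Final line 1: pcma

Answer: pcma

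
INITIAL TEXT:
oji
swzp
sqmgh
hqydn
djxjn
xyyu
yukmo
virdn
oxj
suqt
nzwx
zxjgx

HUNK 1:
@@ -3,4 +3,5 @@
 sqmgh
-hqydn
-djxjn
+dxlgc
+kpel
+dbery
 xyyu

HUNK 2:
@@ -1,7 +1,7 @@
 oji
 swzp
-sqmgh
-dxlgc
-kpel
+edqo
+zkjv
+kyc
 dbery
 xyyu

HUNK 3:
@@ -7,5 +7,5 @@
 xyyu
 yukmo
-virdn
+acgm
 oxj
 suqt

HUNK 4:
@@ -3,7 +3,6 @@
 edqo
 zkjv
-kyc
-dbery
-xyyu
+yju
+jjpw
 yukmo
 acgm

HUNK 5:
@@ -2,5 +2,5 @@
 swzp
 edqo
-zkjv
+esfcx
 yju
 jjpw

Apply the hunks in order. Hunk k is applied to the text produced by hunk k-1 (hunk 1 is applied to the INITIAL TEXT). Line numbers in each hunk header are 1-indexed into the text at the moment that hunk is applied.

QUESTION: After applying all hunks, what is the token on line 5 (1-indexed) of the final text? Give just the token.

Answer: yju

Derivation:
Hunk 1: at line 3 remove [hqydn,djxjn] add [dxlgc,kpel,dbery] -> 13 lines: oji swzp sqmgh dxlgc kpel dbery xyyu yukmo virdn oxj suqt nzwx zxjgx
Hunk 2: at line 1 remove [sqmgh,dxlgc,kpel] add [edqo,zkjv,kyc] -> 13 lines: oji swzp edqo zkjv kyc dbery xyyu yukmo virdn oxj suqt nzwx zxjgx
Hunk 3: at line 7 remove [virdn] add [acgm] -> 13 lines: oji swzp edqo zkjv kyc dbery xyyu yukmo acgm oxj suqt nzwx zxjgx
Hunk 4: at line 3 remove [kyc,dbery,xyyu] add [yju,jjpw] -> 12 lines: oji swzp edqo zkjv yju jjpw yukmo acgm oxj suqt nzwx zxjgx
Hunk 5: at line 2 remove [zkjv] add [esfcx] -> 12 lines: oji swzp edqo esfcx yju jjpw yukmo acgm oxj suqt nzwx zxjgx
Final line 5: yju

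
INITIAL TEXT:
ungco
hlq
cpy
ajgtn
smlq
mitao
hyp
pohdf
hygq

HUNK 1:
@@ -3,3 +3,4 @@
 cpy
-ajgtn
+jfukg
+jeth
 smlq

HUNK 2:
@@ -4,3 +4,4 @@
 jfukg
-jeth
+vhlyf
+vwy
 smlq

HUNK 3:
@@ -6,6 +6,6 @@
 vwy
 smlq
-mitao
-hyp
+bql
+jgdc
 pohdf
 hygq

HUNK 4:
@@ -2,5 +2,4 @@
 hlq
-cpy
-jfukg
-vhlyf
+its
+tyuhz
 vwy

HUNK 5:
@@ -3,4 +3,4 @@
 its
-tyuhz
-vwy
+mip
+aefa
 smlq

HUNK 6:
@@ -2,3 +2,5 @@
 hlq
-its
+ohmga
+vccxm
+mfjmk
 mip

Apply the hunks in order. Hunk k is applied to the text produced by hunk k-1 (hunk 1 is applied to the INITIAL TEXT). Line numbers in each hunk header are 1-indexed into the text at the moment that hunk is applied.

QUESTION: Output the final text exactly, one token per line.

Hunk 1: at line 3 remove [ajgtn] add [jfukg,jeth] -> 10 lines: ungco hlq cpy jfukg jeth smlq mitao hyp pohdf hygq
Hunk 2: at line 4 remove [jeth] add [vhlyf,vwy] -> 11 lines: ungco hlq cpy jfukg vhlyf vwy smlq mitao hyp pohdf hygq
Hunk 3: at line 6 remove [mitao,hyp] add [bql,jgdc] -> 11 lines: ungco hlq cpy jfukg vhlyf vwy smlq bql jgdc pohdf hygq
Hunk 4: at line 2 remove [cpy,jfukg,vhlyf] add [its,tyuhz] -> 10 lines: ungco hlq its tyuhz vwy smlq bql jgdc pohdf hygq
Hunk 5: at line 3 remove [tyuhz,vwy] add [mip,aefa] -> 10 lines: ungco hlq its mip aefa smlq bql jgdc pohdf hygq
Hunk 6: at line 2 remove [its] add [ohmga,vccxm,mfjmk] -> 12 lines: ungco hlq ohmga vccxm mfjmk mip aefa smlq bql jgdc pohdf hygq

Answer: ungco
hlq
ohmga
vccxm
mfjmk
mip
aefa
smlq
bql
jgdc
pohdf
hygq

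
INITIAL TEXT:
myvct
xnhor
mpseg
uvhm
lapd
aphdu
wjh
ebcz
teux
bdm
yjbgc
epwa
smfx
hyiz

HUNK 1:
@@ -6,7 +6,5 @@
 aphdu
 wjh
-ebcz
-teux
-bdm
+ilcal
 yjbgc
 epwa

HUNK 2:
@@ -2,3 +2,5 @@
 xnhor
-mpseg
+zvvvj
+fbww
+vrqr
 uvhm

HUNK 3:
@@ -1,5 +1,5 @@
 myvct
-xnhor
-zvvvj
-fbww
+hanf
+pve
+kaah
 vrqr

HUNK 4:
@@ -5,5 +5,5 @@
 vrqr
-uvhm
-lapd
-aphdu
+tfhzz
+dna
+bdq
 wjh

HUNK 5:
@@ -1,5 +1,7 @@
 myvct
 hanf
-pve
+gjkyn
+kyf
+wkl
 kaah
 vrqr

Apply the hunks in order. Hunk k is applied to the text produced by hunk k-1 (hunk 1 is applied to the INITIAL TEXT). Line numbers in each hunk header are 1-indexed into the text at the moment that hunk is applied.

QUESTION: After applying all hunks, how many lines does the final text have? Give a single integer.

Hunk 1: at line 6 remove [ebcz,teux,bdm] add [ilcal] -> 12 lines: myvct xnhor mpseg uvhm lapd aphdu wjh ilcal yjbgc epwa smfx hyiz
Hunk 2: at line 2 remove [mpseg] add [zvvvj,fbww,vrqr] -> 14 lines: myvct xnhor zvvvj fbww vrqr uvhm lapd aphdu wjh ilcal yjbgc epwa smfx hyiz
Hunk 3: at line 1 remove [xnhor,zvvvj,fbww] add [hanf,pve,kaah] -> 14 lines: myvct hanf pve kaah vrqr uvhm lapd aphdu wjh ilcal yjbgc epwa smfx hyiz
Hunk 4: at line 5 remove [uvhm,lapd,aphdu] add [tfhzz,dna,bdq] -> 14 lines: myvct hanf pve kaah vrqr tfhzz dna bdq wjh ilcal yjbgc epwa smfx hyiz
Hunk 5: at line 1 remove [pve] add [gjkyn,kyf,wkl] -> 16 lines: myvct hanf gjkyn kyf wkl kaah vrqr tfhzz dna bdq wjh ilcal yjbgc epwa smfx hyiz
Final line count: 16

Answer: 16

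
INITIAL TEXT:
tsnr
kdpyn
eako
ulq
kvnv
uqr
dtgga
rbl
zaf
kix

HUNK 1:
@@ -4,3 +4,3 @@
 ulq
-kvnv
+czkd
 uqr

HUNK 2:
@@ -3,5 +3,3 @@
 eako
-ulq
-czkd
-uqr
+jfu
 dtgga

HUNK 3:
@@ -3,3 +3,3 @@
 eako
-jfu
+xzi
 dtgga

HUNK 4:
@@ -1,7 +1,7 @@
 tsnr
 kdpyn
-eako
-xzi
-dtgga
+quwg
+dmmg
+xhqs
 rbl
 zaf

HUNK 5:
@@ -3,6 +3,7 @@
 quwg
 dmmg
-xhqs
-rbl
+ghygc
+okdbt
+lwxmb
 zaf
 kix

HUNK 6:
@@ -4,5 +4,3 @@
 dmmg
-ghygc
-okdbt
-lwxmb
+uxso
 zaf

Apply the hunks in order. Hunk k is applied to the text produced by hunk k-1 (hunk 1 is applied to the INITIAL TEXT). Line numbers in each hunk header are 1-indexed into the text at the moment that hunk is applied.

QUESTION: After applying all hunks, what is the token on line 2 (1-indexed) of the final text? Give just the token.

Answer: kdpyn

Derivation:
Hunk 1: at line 4 remove [kvnv] add [czkd] -> 10 lines: tsnr kdpyn eako ulq czkd uqr dtgga rbl zaf kix
Hunk 2: at line 3 remove [ulq,czkd,uqr] add [jfu] -> 8 lines: tsnr kdpyn eako jfu dtgga rbl zaf kix
Hunk 3: at line 3 remove [jfu] add [xzi] -> 8 lines: tsnr kdpyn eako xzi dtgga rbl zaf kix
Hunk 4: at line 1 remove [eako,xzi,dtgga] add [quwg,dmmg,xhqs] -> 8 lines: tsnr kdpyn quwg dmmg xhqs rbl zaf kix
Hunk 5: at line 3 remove [xhqs,rbl] add [ghygc,okdbt,lwxmb] -> 9 lines: tsnr kdpyn quwg dmmg ghygc okdbt lwxmb zaf kix
Hunk 6: at line 4 remove [ghygc,okdbt,lwxmb] add [uxso] -> 7 lines: tsnr kdpyn quwg dmmg uxso zaf kix
Final line 2: kdpyn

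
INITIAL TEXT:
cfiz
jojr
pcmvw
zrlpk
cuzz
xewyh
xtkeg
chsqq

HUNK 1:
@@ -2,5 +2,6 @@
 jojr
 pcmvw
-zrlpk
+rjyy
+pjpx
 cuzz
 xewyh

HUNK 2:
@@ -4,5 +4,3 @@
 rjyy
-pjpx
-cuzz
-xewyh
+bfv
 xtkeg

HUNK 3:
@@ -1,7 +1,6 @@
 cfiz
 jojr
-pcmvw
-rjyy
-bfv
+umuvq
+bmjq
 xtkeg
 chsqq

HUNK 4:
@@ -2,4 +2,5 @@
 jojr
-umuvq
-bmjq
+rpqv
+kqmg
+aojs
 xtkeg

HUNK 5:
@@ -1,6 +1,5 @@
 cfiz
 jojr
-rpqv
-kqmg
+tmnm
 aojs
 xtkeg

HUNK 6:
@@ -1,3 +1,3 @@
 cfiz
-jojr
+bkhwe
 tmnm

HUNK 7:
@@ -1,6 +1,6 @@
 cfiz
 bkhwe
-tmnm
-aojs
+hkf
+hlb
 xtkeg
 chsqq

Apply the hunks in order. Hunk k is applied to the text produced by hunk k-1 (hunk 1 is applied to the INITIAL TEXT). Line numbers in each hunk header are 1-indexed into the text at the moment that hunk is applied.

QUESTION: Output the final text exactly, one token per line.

Answer: cfiz
bkhwe
hkf
hlb
xtkeg
chsqq

Derivation:
Hunk 1: at line 2 remove [zrlpk] add [rjyy,pjpx] -> 9 lines: cfiz jojr pcmvw rjyy pjpx cuzz xewyh xtkeg chsqq
Hunk 2: at line 4 remove [pjpx,cuzz,xewyh] add [bfv] -> 7 lines: cfiz jojr pcmvw rjyy bfv xtkeg chsqq
Hunk 3: at line 1 remove [pcmvw,rjyy,bfv] add [umuvq,bmjq] -> 6 lines: cfiz jojr umuvq bmjq xtkeg chsqq
Hunk 4: at line 2 remove [umuvq,bmjq] add [rpqv,kqmg,aojs] -> 7 lines: cfiz jojr rpqv kqmg aojs xtkeg chsqq
Hunk 5: at line 1 remove [rpqv,kqmg] add [tmnm] -> 6 lines: cfiz jojr tmnm aojs xtkeg chsqq
Hunk 6: at line 1 remove [jojr] add [bkhwe] -> 6 lines: cfiz bkhwe tmnm aojs xtkeg chsqq
Hunk 7: at line 1 remove [tmnm,aojs] add [hkf,hlb] -> 6 lines: cfiz bkhwe hkf hlb xtkeg chsqq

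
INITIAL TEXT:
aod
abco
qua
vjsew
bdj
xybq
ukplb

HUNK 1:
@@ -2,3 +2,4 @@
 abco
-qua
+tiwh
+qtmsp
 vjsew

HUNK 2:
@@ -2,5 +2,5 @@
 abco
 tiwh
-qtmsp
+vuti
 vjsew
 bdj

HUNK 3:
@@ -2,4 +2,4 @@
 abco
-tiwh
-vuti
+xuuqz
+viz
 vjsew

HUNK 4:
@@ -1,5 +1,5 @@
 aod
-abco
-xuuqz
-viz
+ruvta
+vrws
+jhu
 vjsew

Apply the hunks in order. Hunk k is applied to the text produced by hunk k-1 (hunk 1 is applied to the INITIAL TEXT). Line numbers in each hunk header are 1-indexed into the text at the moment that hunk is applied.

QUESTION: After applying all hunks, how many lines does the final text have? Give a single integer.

Hunk 1: at line 2 remove [qua] add [tiwh,qtmsp] -> 8 lines: aod abco tiwh qtmsp vjsew bdj xybq ukplb
Hunk 2: at line 2 remove [qtmsp] add [vuti] -> 8 lines: aod abco tiwh vuti vjsew bdj xybq ukplb
Hunk 3: at line 2 remove [tiwh,vuti] add [xuuqz,viz] -> 8 lines: aod abco xuuqz viz vjsew bdj xybq ukplb
Hunk 4: at line 1 remove [abco,xuuqz,viz] add [ruvta,vrws,jhu] -> 8 lines: aod ruvta vrws jhu vjsew bdj xybq ukplb
Final line count: 8

Answer: 8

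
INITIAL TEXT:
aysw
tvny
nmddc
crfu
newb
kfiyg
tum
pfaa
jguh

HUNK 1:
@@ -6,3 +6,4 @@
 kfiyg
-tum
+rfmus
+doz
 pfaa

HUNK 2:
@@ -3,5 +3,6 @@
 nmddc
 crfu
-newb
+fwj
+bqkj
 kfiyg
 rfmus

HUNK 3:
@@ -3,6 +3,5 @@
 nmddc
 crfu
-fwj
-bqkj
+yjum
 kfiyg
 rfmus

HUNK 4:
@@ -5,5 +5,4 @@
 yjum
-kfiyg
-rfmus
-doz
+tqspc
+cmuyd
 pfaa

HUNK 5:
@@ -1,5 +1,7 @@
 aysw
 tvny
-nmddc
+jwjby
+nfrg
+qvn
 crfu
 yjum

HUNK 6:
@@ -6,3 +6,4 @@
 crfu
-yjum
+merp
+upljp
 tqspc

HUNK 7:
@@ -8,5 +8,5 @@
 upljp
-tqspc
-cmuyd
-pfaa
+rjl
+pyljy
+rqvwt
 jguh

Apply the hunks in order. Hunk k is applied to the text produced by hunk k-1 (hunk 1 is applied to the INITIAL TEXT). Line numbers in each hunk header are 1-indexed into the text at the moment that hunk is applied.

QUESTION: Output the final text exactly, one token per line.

Hunk 1: at line 6 remove [tum] add [rfmus,doz] -> 10 lines: aysw tvny nmddc crfu newb kfiyg rfmus doz pfaa jguh
Hunk 2: at line 3 remove [newb] add [fwj,bqkj] -> 11 lines: aysw tvny nmddc crfu fwj bqkj kfiyg rfmus doz pfaa jguh
Hunk 3: at line 3 remove [fwj,bqkj] add [yjum] -> 10 lines: aysw tvny nmddc crfu yjum kfiyg rfmus doz pfaa jguh
Hunk 4: at line 5 remove [kfiyg,rfmus,doz] add [tqspc,cmuyd] -> 9 lines: aysw tvny nmddc crfu yjum tqspc cmuyd pfaa jguh
Hunk 5: at line 1 remove [nmddc] add [jwjby,nfrg,qvn] -> 11 lines: aysw tvny jwjby nfrg qvn crfu yjum tqspc cmuyd pfaa jguh
Hunk 6: at line 6 remove [yjum] add [merp,upljp] -> 12 lines: aysw tvny jwjby nfrg qvn crfu merp upljp tqspc cmuyd pfaa jguh
Hunk 7: at line 8 remove [tqspc,cmuyd,pfaa] add [rjl,pyljy,rqvwt] -> 12 lines: aysw tvny jwjby nfrg qvn crfu merp upljp rjl pyljy rqvwt jguh

Answer: aysw
tvny
jwjby
nfrg
qvn
crfu
merp
upljp
rjl
pyljy
rqvwt
jguh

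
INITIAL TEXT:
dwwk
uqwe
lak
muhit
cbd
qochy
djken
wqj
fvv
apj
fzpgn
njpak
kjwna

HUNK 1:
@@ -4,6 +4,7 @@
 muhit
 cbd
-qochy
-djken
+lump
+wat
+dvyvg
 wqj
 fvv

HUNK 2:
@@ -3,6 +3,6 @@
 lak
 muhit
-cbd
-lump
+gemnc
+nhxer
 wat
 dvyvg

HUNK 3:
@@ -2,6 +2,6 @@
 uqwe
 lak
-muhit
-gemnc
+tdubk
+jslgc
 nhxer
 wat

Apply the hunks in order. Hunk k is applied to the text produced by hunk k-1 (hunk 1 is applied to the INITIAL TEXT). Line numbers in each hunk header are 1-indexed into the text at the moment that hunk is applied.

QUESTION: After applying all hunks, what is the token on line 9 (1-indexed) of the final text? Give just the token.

Hunk 1: at line 4 remove [qochy,djken] add [lump,wat,dvyvg] -> 14 lines: dwwk uqwe lak muhit cbd lump wat dvyvg wqj fvv apj fzpgn njpak kjwna
Hunk 2: at line 3 remove [cbd,lump] add [gemnc,nhxer] -> 14 lines: dwwk uqwe lak muhit gemnc nhxer wat dvyvg wqj fvv apj fzpgn njpak kjwna
Hunk 3: at line 2 remove [muhit,gemnc] add [tdubk,jslgc] -> 14 lines: dwwk uqwe lak tdubk jslgc nhxer wat dvyvg wqj fvv apj fzpgn njpak kjwna
Final line 9: wqj

Answer: wqj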